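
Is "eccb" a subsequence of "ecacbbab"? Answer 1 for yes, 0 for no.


Check if "eccb" is a subsequence of "ecacbbab"
Greedy scan:
  Position 0 ('e'): matches sub[0] = 'e'
  Position 1 ('c'): matches sub[1] = 'c'
  Position 2 ('a'): no match needed
  Position 3 ('c'): matches sub[2] = 'c'
  Position 4 ('b'): matches sub[3] = 'b'
  Position 5 ('b'): no match needed
  Position 6 ('a'): no match needed
  Position 7 ('b'): no match needed
All 4 characters matched => is a subsequence

1


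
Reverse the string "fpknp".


Input: fpknp
Reading characters right to left:
  Position 4: 'p'
  Position 3: 'n'
  Position 2: 'k'
  Position 1: 'p'
  Position 0: 'f'
Reversed: pnkpf

pnkpf


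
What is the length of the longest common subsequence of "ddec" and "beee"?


LCS of "ddec" and "beee"
DP table:
           b    e    e    e
      0    0    0    0    0
  d   0    0    0    0    0
  d   0    0    0    0    0
  e   0    0    1    1    1
  c   0    0    1    1    1
LCS length = dp[4][4] = 1

1


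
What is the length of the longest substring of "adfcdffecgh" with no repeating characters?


Input: "adfcdffecgh"
Sliding window (track last position of each char):
  Position 0 ('a'): window [0,0] length 1 -- new best
  Position 1 ('d'): window [0,1] length 2 -- new best
  Position 2 ('f'): window [0,2] length 3 -- new best
  Position 3 ('c'): window [0,3] length 4 -- new best
  Position 4 ('d'): repeat (last at 1), move window start to 2
  Position 4 ('d'): window [2,4] length 3
  Position 5 ('f'): repeat (last at 2), move window start to 3
  Position 5 ('f'): window [3,5] length 3
  Position 6 ('f'): repeat (last at 5), move window start to 6
  Position 6 ('f'): window [6,6] length 1
  Position 7 ('e'): window [6,7] length 2
  Position 8 ('c'): window [6,8] length 3
  Position 9 ('g'): window [6,9] length 4
  Position 10 ('h'): window [6,10] length 5 -- new best
Longest substring with no repeats: "fecgh" with length 5

5


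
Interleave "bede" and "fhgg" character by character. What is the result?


Interleaving "bede" and "fhgg":
  Position 0: 'b' from first, 'f' from second => "bf"
  Position 1: 'e' from first, 'h' from second => "eh"
  Position 2: 'd' from first, 'g' from second => "dg"
  Position 3: 'e' from first, 'g' from second => "eg"
Result: bfehdgeg

bfehdgeg


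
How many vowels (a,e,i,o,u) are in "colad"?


Input: colad
Checking each character:
  'c' at position 0: consonant
  'o' at position 1: vowel (running total: 1)
  'l' at position 2: consonant
  'a' at position 3: vowel (running total: 2)
  'd' at position 4: consonant
Total vowels: 2

2


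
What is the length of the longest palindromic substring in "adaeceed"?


Input: "adaeceed"
Checking substrings for palindromes:
  [0:3] "ada" (len 3) => palindrome
  [3:6] "ece" (len 3) => palindrome
  [5:7] "ee" (len 2) => palindrome
Longest palindromic substring: "ada" with length 3

3


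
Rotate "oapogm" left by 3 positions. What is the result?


Input: "oapogm", rotate left by 3
First 3 characters: "oap"
Remaining characters: "ogm"
Concatenate remaining + first: "ogm" + "oap" = "ogmoap"

ogmoap


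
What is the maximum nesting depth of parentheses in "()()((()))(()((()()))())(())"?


Input: "()()((()))(()((()()))())(())"
Tracking depth:
  Position 0 '(': depth becomes 1
  Position 1 ')': depth becomes 0
  Position 2 '(': depth becomes 1
  Position 3 ')': depth becomes 0
  Position 4 '(': depth becomes 1
  Position 5 '(': depth becomes 2
  Position 6 '(': depth becomes 3
  Position 7 ')': depth becomes 2
  Position 8 ')': depth becomes 1
  Position 9 ')': depth becomes 0
  Position 10 '(': depth becomes 1
  Position 11 '(': depth becomes 2
  Position 12 ')': depth becomes 1
  Position 13 '(': depth becomes 2
  Position 14 '(': depth becomes 3
  Position 15 '(': depth becomes 4
  Position 16 ')': depth becomes 3
  Position 17 '(': depth becomes 4
  Position 18 ')': depth becomes 3
  Position 19 ')': depth becomes 2
  Position 20 ')': depth becomes 1
  Position 21 '(': depth becomes 2
  Position 22 ')': depth becomes 1
  Position 23 ')': depth becomes 0
  Position 24 '(': depth becomes 1
  Position 25 '(': depth becomes 2
  Position 26 ')': depth becomes 1
  Position 27 ')': depth becomes 0
Maximum depth reached: 4

4


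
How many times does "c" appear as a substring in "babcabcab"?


Searching for "c" in "babcabcab"
Scanning each position:
  Position 0: "b" => no
  Position 1: "a" => no
  Position 2: "b" => no
  Position 3: "c" => MATCH
  Position 4: "a" => no
  Position 5: "b" => no
  Position 6: "c" => MATCH
  Position 7: "a" => no
  Position 8: "b" => no
Total occurrences: 2

2


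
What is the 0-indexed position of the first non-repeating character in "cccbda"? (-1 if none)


Input: cccbda
Character frequencies:
  'a': 1
  'b': 1
  'c': 3
  'd': 1
Scanning left to right for freq == 1:
  Position 0 ('c'): freq=3, skip
  Position 1 ('c'): freq=3, skip
  Position 2 ('c'): freq=3, skip
  Position 3 ('b'): unique! => answer = 3

3


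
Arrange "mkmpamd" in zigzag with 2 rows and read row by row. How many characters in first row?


Zigzag "mkmpamd" into 2 rows:
Placing characters:
  'm' => row 0
  'k' => row 1
  'm' => row 0
  'p' => row 1
  'a' => row 0
  'm' => row 1
  'd' => row 0
Rows:
  Row 0: "mmad"
  Row 1: "kpm"
First row length: 4

4


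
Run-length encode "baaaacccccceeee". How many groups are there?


Input: baaaacccccceeee
Scanning for consecutive runs:
  Group 1: 'b' x 1 (positions 0-0)
  Group 2: 'a' x 4 (positions 1-4)
  Group 3: 'c' x 6 (positions 5-10)
  Group 4: 'e' x 4 (positions 11-14)
Total groups: 4

4


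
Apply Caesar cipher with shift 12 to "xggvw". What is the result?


Caesar cipher: shift "xggvw" by 12
  'x' (pos 23) + 12 = pos 9 = 'j'
  'g' (pos 6) + 12 = pos 18 = 's'
  'g' (pos 6) + 12 = pos 18 = 's'
  'v' (pos 21) + 12 = pos 7 = 'h'
  'w' (pos 22) + 12 = pos 8 = 'i'
Result: jsshi

jsshi


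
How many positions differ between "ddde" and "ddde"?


Comparing "ddde" and "ddde" position by position:
  Position 0: 'd' vs 'd' => same
  Position 1: 'd' vs 'd' => same
  Position 2: 'd' vs 'd' => same
  Position 3: 'e' vs 'e' => same
Positions that differ: 0

0


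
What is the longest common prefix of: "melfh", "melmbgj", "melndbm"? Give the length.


Words: melfh, melmbgj, melndbm
  Position 0: all 'm' => match
  Position 1: all 'e' => match
  Position 2: all 'l' => match
  Position 3: ('f', 'm', 'n') => mismatch, stop
LCP = "mel" (length 3)

3


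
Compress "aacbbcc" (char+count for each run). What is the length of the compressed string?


Input: aacbbcc
Runs:
  'a' x 2 => "a2"
  'c' x 1 => "c1"
  'b' x 2 => "b2"
  'c' x 2 => "c2"
Compressed: "a2c1b2c2"
Compressed length: 8

8


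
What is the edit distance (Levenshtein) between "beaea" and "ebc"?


Computing edit distance: "beaea" -> "ebc"
DP table:
           e    b    c
      0    1    2    3
  b   1    1    1    2
  e   2    1    2    2
  a   3    2    2    3
  e   4    3    3    3
  a   5    4    4    4
Edit distance = dp[5][3] = 4

4


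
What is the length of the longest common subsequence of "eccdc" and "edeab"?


LCS of "eccdc" and "edeab"
DP table:
           e    d    e    a    b
      0    0    0    0    0    0
  e   0    1    1    1    1    1
  c   0    1    1    1    1    1
  c   0    1    1    1    1    1
  d   0    1    2    2    2    2
  c   0    1    2    2    2    2
LCS length = dp[5][5] = 2

2


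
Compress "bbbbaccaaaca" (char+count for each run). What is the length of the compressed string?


Input: bbbbaccaaaca
Runs:
  'b' x 4 => "b4"
  'a' x 1 => "a1"
  'c' x 2 => "c2"
  'a' x 3 => "a3"
  'c' x 1 => "c1"
  'a' x 1 => "a1"
Compressed: "b4a1c2a3c1a1"
Compressed length: 12

12


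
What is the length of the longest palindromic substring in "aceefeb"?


Input: "aceefeb"
Checking substrings for palindromes:
  [3:6] "efe" (len 3) => palindrome
  [2:4] "ee" (len 2) => palindrome
Longest palindromic substring: "efe" with length 3

3


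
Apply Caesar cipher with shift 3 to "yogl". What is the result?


Caesar cipher: shift "yogl" by 3
  'y' (pos 24) + 3 = pos 1 = 'b'
  'o' (pos 14) + 3 = pos 17 = 'r'
  'g' (pos 6) + 3 = pos 9 = 'j'
  'l' (pos 11) + 3 = pos 14 = 'o'
Result: brjo

brjo


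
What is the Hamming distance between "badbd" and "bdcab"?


Comparing "badbd" and "bdcab" position by position:
  Position 0: 'b' vs 'b' => same
  Position 1: 'a' vs 'd' => differ
  Position 2: 'd' vs 'c' => differ
  Position 3: 'b' vs 'a' => differ
  Position 4: 'd' vs 'b' => differ
Total differences (Hamming distance): 4

4


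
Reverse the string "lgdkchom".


Input: lgdkchom
Reading characters right to left:
  Position 7: 'm'
  Position 6: 'o'
  Position 5: 'h'
  Position 4: 'c'
  Position 3: 'k'
  Position 2: 'd'
  Position 1: 'g'
  Position 0: 'l'
Reversed: mohckdgl

mohckdgl


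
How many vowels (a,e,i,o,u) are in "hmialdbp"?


Input: hmialdbp
Checking each character:
  'h' at position 0: consonant
  'm' at position 1: consonant
  'i' at position 2: vowel (running total: 1)
  'a' at position 3: vowel (running total: 2)
  'l' at position 4: consonant
  'd' at position 5: consonant
  'b' at position 6: consonant
  'p' at position 7: consonant
Total vowels: 2

2


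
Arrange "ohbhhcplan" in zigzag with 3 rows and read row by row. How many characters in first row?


Zigzag "ohbhhcplan" into 3 rows:
Placing characters:
  'o' => row 0
  'h' => row 1
  'b' => row 2
  'h' => row 1
  'h' => row 0
  'c' => row 1
  'p' => row 2
  'l' => row 1
  'a' => row 0
  'n' => row 1
Rows:
  Row 0: "oha"
  Row 1: "hhcln"
  Row 2: "bp"
First row length: 3

3


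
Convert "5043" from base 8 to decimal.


Input: "5043" in base 8
Positional expansion:
  Digit '5' (value 5) x 8^3 = 2560
  Digit '0' (value 0) x 8^2 = 0
  Digit '4' (value 4) x 8^1 = 32
  Digit '3' (value 3) x 8^0 = 3
Sum = 2595

2595


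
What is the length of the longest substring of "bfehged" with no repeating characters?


Input: "bfehged"
Sliding window (track last position of each char):
  Position 0 ('b'): window [0,0] length 1 -- new best
  Position 1 ('f'): window [0,1] length 2 -- new best
  Position 2 ('e'): window [0,2] length 3 -- new best
  Position 3 ('h'): window [0,3] length 4 -- new best
  Position 4 ('g'): window [0,4] length 5 -- new best
  Position 5 ('e'): repeat (last at 2), move window start to 3
  Position 5 ('e'): window [3,5] length 3
  Position 6 ('d'): window [3,6] length 4
Longest substring with no repeats: "bfehg" with length 5

5


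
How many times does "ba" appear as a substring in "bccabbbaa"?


Searching for "ba" in "bccabbbaa"
Scanning each position:
  Position 0: "bc" => no
  Position 1: "cc" => no
  Position 2: "ca" => no
  Position 3: "ab" => no
  Position 4: "bb" => no
  Position 5: "bb" => no
  Position 6: "ba" => MATCH
  Position 7: "aa" => no
Total occurrences: 1

1


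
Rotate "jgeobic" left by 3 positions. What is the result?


Input: "jgeobic", rotate left by 3
First 3 characters: "jge"
Remaining characters: "obic"
Concatenate remaining + first: "obic" + "jge" = "obicjge"

obicjge


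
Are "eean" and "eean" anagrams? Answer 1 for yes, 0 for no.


Strings: "eean", "eean"
Sorted first:  aeen
Sorted second: aeen
Sorted forms match => anagrams

1


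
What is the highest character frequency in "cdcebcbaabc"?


Input: cdcebcbaabc
Character counts:
  'a': 2
  'b': 3
  'c': 4
  'd': 1
  'e': 1
Maximum frequency: 4

4


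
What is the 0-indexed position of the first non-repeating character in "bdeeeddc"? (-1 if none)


Input: bdeeeddc
Character frequencies:
  'b': 1
  'c': 1
  'd': 3
  'e': 3
Scanning left to right for freq == 1:
  Position 0 ('b'): unique! => answer = 0

0


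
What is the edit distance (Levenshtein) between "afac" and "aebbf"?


Computing edit distance: "afac" -> "aebbf"
DP table:
           a    e    b    b    f
      0    1    2    3    4    5
  a   1    0    1    2    3    4
  f   2    1    1    2    3    3
  a   3    2    2    2    3    4
  c   4    3    3    3    3    4
Edit distance = dp[4][5] = 4

4


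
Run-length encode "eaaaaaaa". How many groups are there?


Input: eaaaaaaa
Scanning for consecutive runs:
  Group 1: 'e' x 1 (positions 0-0)
  Group 2: 'a' x 7 (positions 1-7)
Total groups: 2

2


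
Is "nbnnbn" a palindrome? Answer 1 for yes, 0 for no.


Input: nbnnbn
Reversed: nbnnbn
  Compare pos 0 ('n') with pos 5 ('n'): match
  Compare pos 1 ('b') with pos 4 ('b'): match
  Compare pos 2 ('n') with pos 3 ('n'): match
Result: palindrome

1


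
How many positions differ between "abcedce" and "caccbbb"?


Comparing "abcedce" and "caccbbb" position by position:
  Position 0: 'a' vs 'c' => DIFFER
  Position 1: 'b' vs 'a' => DIFFER
  Position 2: 'c' vs 'c' => same
  Position 3: 'e' vs 'c' => DIFFER
  Position 4: 'd' vs 'b' => DIFFER
  Position 5: 'c' vs 'b' => DIFFER
  Position 6: 'e' vs 'b' => DIFFER
Positions that differ: 6

6


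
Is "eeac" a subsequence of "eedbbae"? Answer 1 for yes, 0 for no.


Check if "eeac" is a subsequence of "eedbbae"
Greedy scan:
  Position 0 ('e'): matches sub[0] = 'e'
  Position 1 ('e'): matches sub[1] = 'e'
  Position 2 ('d'): no match needed
  Position 3 ('b'): no match needed
  Position 4 ('b'): no match needed
  Position 5 ('a'): matches sub[2] = 'a'
  Position 6 ('e'): no match needed
Only matched 3/4 characters => not a subsequence

0


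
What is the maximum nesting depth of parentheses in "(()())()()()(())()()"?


Input: "(()())()()()(())()()"
Tracking depth:
  Position 0 '(': depth becomes 1
  Position 1 '(': depth becomes 2
  Position 2 ')': depth becomes 1
  Position 3 '(': depth becomes 2
  Position 4 ')': depth becomes 1
  Position 5 ')': depth becomes 0
  Position 6 '(': depth becomes 1
  Position 7 ')': depth becomes 0
  Position 8 '(': depth becomes 1
  Position 9 ')': depth becomes 0
  Position 10 '(': depth becomes 1
  Position 11 ')': depth becomes 0
  Position 12 '(': depth becomes 1
  Position 13 '(': depth becomes 2
  Position 14 ')': depth becomes 1
  Position 15 ')': depth becomes 0
  Position 16 '(': depth becomes 1
  Position 17 ')': depth becomes 0
  Position 18 '(': depth becomes 1
  Position 19 ')': depth becomes 0
Maximum depth reached: 2

2


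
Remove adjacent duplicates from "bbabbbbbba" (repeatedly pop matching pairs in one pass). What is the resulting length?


Input: bbabbbbbba
Stack-based adjacent duplicate removal:
  Read 'b': push. Stack: b
  Read 'b': matches stack top 'b' => pop. Stack: (empty)
  Read 'a': push. Stack: a
  Read 'b': push. Stack: ab
  Read 'b': matches stack top 'b' => pop. Stack: a
  Read 'b': push. Stack: ab
  Read 'b': matches stack top 'b' => pop. Stack: a
  Read 'b': push. Stack: ab
  Read 'b': matches stack top 'b' => pop. Stack: a
  Read 'a': matches stack top 'a' => pop. Stack: (empty)
Final stack: "" (length 0)

0


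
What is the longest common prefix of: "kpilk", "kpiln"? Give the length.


Words: kpilk, kpiln
  Position 0: all 'k' => match
  Position 1: all 'p' => match
  Position 2: all 'i' => match
  Position 3: all 'l' => match
  Position 4: ('k', 'n') => mismatch, stop
LCP = "kpil" (length 4)

4


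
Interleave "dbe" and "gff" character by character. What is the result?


Interleaving "dbe" and "gff":
  Position 0: 'd' from first, 'g' from second => "dg"
  Position 1: 'b' from first, 'f' from second => "bf"
  Position 2: 'e' from first, 'f' from second => "ef"
Result: dgbfef

dgbfef


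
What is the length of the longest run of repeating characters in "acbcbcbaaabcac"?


Input: "acbcbcbaaabcac"
Scanning for longest run:
  Position 1 ('c'): new char, reset run to 1
  Position 2 ('b'): new char, reset run to 1
  Position 3 ('c'): new char, reset run to 1
  Position 4 ('b'): new char, reset run to 1
  Position 5 ('c'): new char, reset run to 1
  Position 6 ('b'): new char, reset run to 1
  Position 7 ('a'): new char, reset run to 1
  Position 8 ('a'): continues run of 'a', length=2
  Position 9 ('a'): continues run of 'a', length=3
  Position 10 ('b'): new char, reset run to 1
  Position 11 ('c'): new char, reset run to 1
  Position 12 ('a'): new char, reset run to 1
  Position 13 ('c'): new char, reset run to 1
Longest run: 'a' with length 3

3


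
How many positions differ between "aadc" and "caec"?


Comparing "aadc" and "caec" position by position:
  Position 0: 'a' vs 'c' => DIFFER
  Position 1: 'a' vs 'a' => same
  Position 2: 'd' vs 'e' => DIFFER
  Position 3: 'c' vs 'c' => same
Positions that differ: 2

2


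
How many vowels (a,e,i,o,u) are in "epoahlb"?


Input: epoahlb
Checking each character:
  'e' at position 0: vowel (running total: 1)
  'p' at position 1: consonant
  'o' at position 2: vowel (running total: 2)
  'a' at position 3: vowel (running total: 3)
  'h' at position 4: consonant
  'l' at position 5: consonant
  'b' at position 6: consonant
Total vowels: 3

3


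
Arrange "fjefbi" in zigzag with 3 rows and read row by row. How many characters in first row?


Zigzag "fjefbi" into 3 rows:
Placing characters:
  'f' => row 0
  'j' => row 1
  'e' => row 2
  'f' => row 1
  'b' => row 0
  'i' => row 1
Rows:
  Row 0: "fb"
  Row 1: "jfi"
  Row 2: "e"
First row length: 2

2


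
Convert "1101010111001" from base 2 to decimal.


Input: "1101010111001" in base 2
Positional expansion:
  Digit '1' (value 1) x 2^12 = 4096
  Digit '1' (value 1) x 2^11 = 2048
  Digit '0' (value 0) x 2^10 = 0
  Digit '1' (value 1) x 2^9 = 512
  Digit '0' (value 0) x 2^8 = 0
  Digit '1' (value 1) x 2^7 = 128
  Digit '0' (value 0) x 2^6 = 0
  Digit '1' (value 1) x 2^5 = 32
  Digit '1' (value 1) x 2^4 = 16
  Digit '1' (value 1) x 2^3 = 8
  Digit '0' (value 0) x 2^2 = 0
  Digit '0' (value 0) x 2^1 = 0
  Digit '1' (value 1) x 2^0 = 1
Sum = 6841

6841


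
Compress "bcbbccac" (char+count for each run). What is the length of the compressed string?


Input: bcbbccac
Runs:
  'b' x 1 => "b1"
  'c' x 1 => "c1"
  'b' x 2 => "b2"
  'c' x 2 => "c2"
  'a' x 1 => "a1"
  'c' x 1 => "c1"
Compressed: "b1c1b2c2a1c1"
Compressed length: 12

12


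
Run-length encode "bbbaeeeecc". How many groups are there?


Input: bbbaeeeecc
Scanning for consecutive runs:
  Group 1: 'b' x 3 (positions 0-2)
  Group 2: 'a' x 1 (positions 3-3)
  Group 3: 'e' x 4 (positions 4-7)
  Group 4: 'c' x 2 (positions 8-9)
Total groups: 4

4


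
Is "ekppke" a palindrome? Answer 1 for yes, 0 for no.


Input: ekppke
Reversed: ekppke
  Compare pos 0 ('e') with pos 5 ('e'): match
  Compare pos 1 ('k') with pos 4 ('k'): match
  Compare pos 2 ('p') with pos 3 ('p'): match
Result: palindrome

1


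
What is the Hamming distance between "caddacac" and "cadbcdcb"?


Comparing "caddacac" and "cadbcdcb" position by position:
  Position 0: 'c' vs 'c' => same
  Position 1: 'a' vs 'a' => same
  Position 2: 'd' vs 'd' => same
  Position 3: 'd' vs 'b' => differ
  Position 4: 'a' vs 'c' => differ
  Position 5: 'c' vs 'd' => differ
  Position 6: 'a' vs 'c' => differ
  Position 7: 'c' vs 'b' => differ
Total differences (Hamming distance): 5

5


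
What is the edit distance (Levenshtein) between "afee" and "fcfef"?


Computing edit distance: "afee" -> "fcfef"
DP table:
           f    c    f    e    f
      0    1    2    3    4    5
  a   1    1    2    3    4    5
  f   2    1    2    2    3    4
  e   3    2    2    3    2    3
  e   4    3    3    3    3    3
Edit distance = dp[4][5] = 3

3


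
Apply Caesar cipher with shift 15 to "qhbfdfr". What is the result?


Caesar cipher: shift "qhbfdfr" by 15
  'q' (pos 16) + 15 = pos 5 = 'f'
  'h' (pos 7) + 15 = pos 22 = 'w'
  'b' (pos 1) + 15 = pos 16 = 'q'
  'f' (pos 5) + 15 = pos 20 = 'u'
  'd' (pos 3) + 15 = pos 18 = 's'
  'f' (pos 5) + 15 = pos 20 = 'u'
  'r' (pos 17) + 15 = pos 6 = 'g'
Result: fwqusug

fwqusug


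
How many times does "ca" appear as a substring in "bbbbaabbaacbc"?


Searching for "ca" in "bbbbaabbaacbc"
Scanning each position:
  Position 0: "bb" => no
  Position 1: "bb" => no
  Position 2: "bb" => no
  Position 3: "ba" => no
  Position 4: "aa" => no
  Position 5: "ab" => no
  Position 6: "bb" => no
  Position 7: "ba" => no
  Position 8: "aa" => no
  Position 9: "ac" => no
  Position 10: "cb" => no
  Position 11: "bc" => no
Total occurrences: 0

0


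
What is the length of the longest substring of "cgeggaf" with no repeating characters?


Input: "cgeggaf"
Sliding window (track last position of each char):
  Position 0 ('c'): window [0,0] length 1 -- new best
  Position 1 ('g'): window [0,1] length 2 -- new best
  Position 2 ('e'): window [0,2] length 3 -- new best
  Position 3 ('g'): repeat (last at 1), move window start to 2
  Position 3 ('g'): window [2,3] length 2
  Position 4 ('g'): repeat (last at 3), move window start to 4
  Position 4 ('g'): window [4,4] length 1
  Position 5 ('a'): window [4,5] length 2
  Position 6 ('f'): window [4,6] length 3
Longest substring with no repeats: "cge" with length 3

3


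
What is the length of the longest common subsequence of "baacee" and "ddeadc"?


LCS of "baacee" and "ddeadc"
DP table:
           d    d    e    a    d    c
      0    0    0    0    0    0    0
  b   0    0    0    0    0    0    0
  a   0    0    0    0    1    1    1
  a   0    0    0    0    1    1    1
  c   0    0    0    0    1    1    2
  e   0    0    0    1    1    1    2
  e   0    0    0    1    1    1    2
LCS length = dp[6][6] = 2

2


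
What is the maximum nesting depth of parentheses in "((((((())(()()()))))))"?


Input: "((((((())(()()()))))))"
Tracking depth:
  Position 0 '(': depth becomes 1
  Position 1 '(': depth becomes 2
  Position 2 '(': depth becomes 3
  Position 3 '(': depth becomes 4
  Position 4 '(': depth becomes 5
  Position 5 '(': depth becomes 6
  Position 6 '(': depth becomes 7
  Position 7 ')': depth becomes 6
  Position 8 ')': depth becomes 5
  Position 9 '(': depth becomes 6
  Position 10 '(': depth becomes 7
  Position 11 ')': depth becomes 6
  Position 12 '(': depth becomes 7
  Position 13 ')': depth becomes 6
  Position 14 '(': depth becomes 7
  Position 15 ')': depth becomes 6
  Position 16 ')': depth becomes 5
  Position 17 ')': depth becomes 4
  Position 18 ')': depth becomes 3
  Position 19 ')': depth becomes 2
  Position 20 ')': depth becomes 1
  Position 21 ')': depth becomes 0
Maximum depth reached: 7

7


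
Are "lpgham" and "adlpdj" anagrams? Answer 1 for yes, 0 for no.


Strings: "lpgham", "adlpdj"
Sorted first:  aghlmp
Sorted second: addjlp
Differ at position 1: 'g' vs 'd' => not anagrams

0


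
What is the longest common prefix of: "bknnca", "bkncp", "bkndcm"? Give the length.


Words: bknnca, bkncp, bkndcm
  Position 0: all 'b' => match
  Position 1: all 'k' => match
  Position 2: all 'n' => match
  Position 3: ('n', 'c', 'd') => mismatch, stop
LCP = "bkn" (length 3)

3


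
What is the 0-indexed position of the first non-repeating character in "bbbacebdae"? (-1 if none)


Input: bbbacebdae
Character frequencies:
  'a': 2
  'b': 4
  'c': 1
  'd': 1
  'e': 2
Scanning left to right for freq == 1:
  Position 0 ('b'): freq=4, skip
  Position 1 ('b'): freq=4, skip
  Position 2 ('b'): freq=4, skip
  Position 3 ('a'): freq=2, skip
  Position 4 ('c'): unique! => answer = 4

4


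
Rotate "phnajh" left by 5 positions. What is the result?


Input: "phnajh", rotate left by 5
First 5 characters: "phnaj"
Remaining characters: "h"
Concatenate remaining + first: "h" + "phnaj" = "hphnaj"

hphnaj


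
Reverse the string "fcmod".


Input: fcmod
Reading characters right to left:
  Position 4: 'd'
  Position 3: 'o'
  Position 2: 'm'
  Position 1: 'c'
  Position 0: 'f'
Reversed: domcf

domcf


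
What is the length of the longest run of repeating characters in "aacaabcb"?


Input: "aacaabcb"
Scanning for longest run:
  Position 1 ('a'): continues run of 'a', length=2
  Position 2 ('c'): new char, reset run to 1
  Position 3 ('a'): new char, reset run to 1
  Position 4 ('a'): continues run of 'a', length=2
  Position 5 ('b'): new char, reset run to 1
  Position 6 ('c'): new char, reset run to 1
  Position 7 ('b'): new char, reset run to 1
Longest run: 'a' with length 2

2


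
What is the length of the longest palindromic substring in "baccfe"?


Input: "baccfe"
Checking substrings for palindromes:
  [2:4] "cc" (len 2) => palindrome
Longest palindromic substring: "cc" with length 2

2


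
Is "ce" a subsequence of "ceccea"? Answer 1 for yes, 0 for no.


Check if "ce" is a subsequence of "ceccea"
Greedy scan:
  Position 0 ('c'): matches sub[0] = 'c'
  Position 1 ('e'): matches sub[1] = 'e'
  Position 2 ('c'): no match needed
  Position 3 ('c'): no match needed
  Position 4 ('e'): no match needed
  Position 5 ('a'): no match needed
All 2 characters matched => is a subsequence

1


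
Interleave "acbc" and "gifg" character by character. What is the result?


Interleaving "acbc" and "gifg":
  Position 0: 'a' from first, 'g' from second => "ag"
  Position 1: 'c' from first, 'i' from second => "ci"
  Position 2: 'b' from first, 'f' from second => "bf"
  Position 3: 'c' from first, 'g' from second => "cg"
Result: agcibfcg

agcibfcg


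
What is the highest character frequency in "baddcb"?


Input: baddcb
Character counts:
  'a': 1
  'b': 2
  'c': 1
  'd': 2
Maximum frequency: 2

2


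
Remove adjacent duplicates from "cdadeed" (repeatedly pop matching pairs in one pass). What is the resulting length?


Input: cdadeed
Stack-based adjacent duplicate removal:
  Read 'c': push. Stack: c
  Read 'd': push. Stack: cd
  Read 'a': push. Stack: cda
  Read 'd': push. Stack: cdad
  Read 'e': push. Stack: cdade
  Read 'e': matches stack top 'e' => pop. Stack: cdad
  Read 'd': matches stack top 'd' => pop. Stack: cda
Final stack: "cda" (length 3)

3


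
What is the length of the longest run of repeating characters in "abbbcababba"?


Input: "abbbcababba"
Scanning for longest run:
  Position 1 ('b'): new char, reset run to 1
  Position 2 ('b'): continues run of 'b', length=2
  Position 3 ('b'): continues run of 'b', length=3
  Position 4 ('c'): new char, reset run to 1
  Position 5 ('a'): new char, reset run to 1
  Position 6 ('b'): new char, reset run to 1
  Position 7 ('a'): new char, reset run to 1
  Position 8 ('b'): new char, reset run to 1
  Position 9 ('b'): continues run of 'b', length=2
  Position 10 ('a'): new char, reset run to 1
Longest run: 'b' with length 3

3


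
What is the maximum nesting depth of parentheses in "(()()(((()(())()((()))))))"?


Input: "(()()(((()(())()((()))))))"
Tracking depth:
  Position 0 '(': depth becomes 1
  Position 1 '(': depth becomes 2
  Position 2 ')': depth becomes 1
  Position 3 '(': depth becomes 2
  Position 4 ')': depth becomes 1
  Position 5 '(': depth becomes 2
  Position 6 '(': depth becomes 3
  Position 7 '(': depth becomes 4
  Position 8 '(': depth becomes 5
  Position 9 ')': depth becomes 4
  Position 10 '(': depth becomes 5
  Position 11 '(': depth becomes 6
  Position 12 ')': depth becomes 5
  Position 13 ')': depth becomes 4
  Position 14 '(': depth becomes 5
  Position 15 ')': depth becomes 4
  Position 16 '(': depth becomes 5
  Position 17 '(': depth becomes 6
  Position 18 '(': depth becomes 7
  Position 19 ')': depth becomes 6
  Position 20 ')': depth becomes 5
  Position 21 ')': depth becomes 4
  Position 22 ')': depth becomes 3
  Position 23 ')': depth becomes 2
  Position 24 ')': depth becomes 1
  Position 25 ')': depth becomes 0
Maximum depth reached: 7

7


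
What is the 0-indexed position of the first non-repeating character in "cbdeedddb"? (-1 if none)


Input: cbdeedddb
Character frequencies:
  'b': 2
  'c': 1
  'd': 4
  'e': 2
Scanning left to right for freq == 1:
  Position 0 ('c'): unique! => answer = 0

0


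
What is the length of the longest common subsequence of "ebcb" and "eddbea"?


LCS of "ebcb" and "eddbea"
DP table:
           e    d    d    b    e    a
      0    0    0    0    0    0    0
  e   0    1    1    1    1    1    1
  b   0    1    1    1    2    2    2
  c   0    1    1    1    2    2    2
  b   0    1    1    1    2    2    2
LCS length = dp[4][6] = 2

2


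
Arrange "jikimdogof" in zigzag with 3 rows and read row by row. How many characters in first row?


Zigzag "jikimdogof" into 3 rows:
Placing characters:
  'j' => row 0
  'i' => row 1
  'k' => row 2
  'i' => row 1
  'm' => row 0
  'd' => row 1
  'o' => row 2
  'g' => row 1
  'o' => row 0
  'f' => row 1
Rows:
  Row 0: "jmo"
  Row 1: "iidgf"
  Row 2: "ko"
First row length: 3

3


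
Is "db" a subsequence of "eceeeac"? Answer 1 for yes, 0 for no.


Check if "db" is a subsequence of "eceeeac"
Greedy scan:
  Position 0 ('e'): no match needed
  Position 1 ('c'): no match needed
  Position 2 ('e'): no match needed
  Position 3 ('e'): no match needed
  Position 4 ('e'): no match needed
  Position 5 ('a'): no match needed
  Position 6 ('c'): no match needed
Only matched 0/2 characters => not a subsequence

0


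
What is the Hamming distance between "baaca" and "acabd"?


Comparing "baaca" and "acabd" position by position:
  Position 0: 'b' vs 'a' => differ
  Position 1: 'a' vs 'c' => differ
  Position 2: 'a' vs 'a' => same
  Position 3: 'c' vs 'b' => differ
  Position 4: 'a' vs 'd' => differ
Total differences (Hamming distance): 4

4


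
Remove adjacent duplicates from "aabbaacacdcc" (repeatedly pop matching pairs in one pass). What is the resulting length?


Input: aabbaacacdcc
Stack-based adjacent duplicate removal:
  Read 'a': push. Stack: a
  Read 'a': matches stack top 'a' => pop. Stack: (empty)
  Read 'b': push. Stack: b
  Read 'b': matches stack top 'b' => pop. Stack: (empty)
  Read 'a': push. Stack: a
  Read 'a': matches stack top 'a' => pop. Stack: (empty)
  Read 'c': push. Stack: c
  Read 'a': push. Stack: ca
  Read 'c': push. Stack: cac
  Read 'd': push. Stack: cacd
  Read 'c': push. Stack: cacdc
  Read 'c': matches stack top 'c' => pop. Stack: cacd
Final stack: "cacd" (length 4)

4


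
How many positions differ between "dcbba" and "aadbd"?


Comparing "dcbba" and "aadbd" position by position:
  Position 0: 'd' vs 'a' => DIFFER
  Position 1: 'c' vs 'a' => DIFFER
  Position 2: 'b' vs 'd' => DIFFER
  Position 3: 'b' vs 'b' => same
  Position 4: 'a' vs 'd' => DIFFER
Positions that differ: 4

4


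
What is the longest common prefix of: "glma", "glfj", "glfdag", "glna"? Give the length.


Words: glma, glfj, glfdag, glna
  Position 0: all 'g' => match
  Position 1: all 'l' => match
  Position 2: ('m', 'f', 'f', 'n') => mismatch, stop
LCP = "gl" (length 2)

2


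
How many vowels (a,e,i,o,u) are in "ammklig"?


Input: ammklig
Checking each character:
  'a' at position 0: vowel (running total: 1)
  'm' at position 1: consonant
  'm' at position 2: consonant
  'k' at position 3: consonant
  'l' at position 4: consonant
  'i' at position 5: vowel (running total: 2)
  'g' at position 6: consonant
Total vowels: 2

2


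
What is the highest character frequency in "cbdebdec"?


Input: cbdebdec
Character counts:
  'b': 2
  'c': 2
  'd': 2
  'e': 2
Maximum frequency: 2

2


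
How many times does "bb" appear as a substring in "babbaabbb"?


Searching for "bb" in "babbaabbb"
Scanning each position:
  Position 0: "ba" => no
  Position 1: "ab" => no
  Position 2: "bb" => MATCH
  Position 3: "ba" => no
  Position 4: "aa" => no
  Position 5: "ab" => no
  Position 6: "bb" => MATCH
  Position 7: "bb" => MATCH
Total occurrences: 3

3


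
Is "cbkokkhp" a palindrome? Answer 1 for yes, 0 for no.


Input: cbkokkhp
Reversed: phkkokbc
  Compare pos 0 ('c') with pos 7 ('p'): MISMATCH
  Compare pos 1 ('b') with pos 6 ('h'): MISMATCH
  Compare pos 2 ('k') with pos 5 ('k'): match
  Compare pos 3 ('o') with pos 4 ('k'): MISMATCH
Result: not a palindrome

0


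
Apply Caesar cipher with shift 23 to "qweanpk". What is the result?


Caesar cipher: shift "qweanpk" by 23
  'q' (pos 16) + 23 = pos 13 = 'n'
  'w' (pos 22) + 23 = pos 19 = 't'
  'e' (pos 4) + 23 = pos 1 = 'b'
  'a' (pos 0) + 23 = pos 23 = 'x'
  'n' (pos 13) + 23 = pos 10 = 'k'
  'p' (pos 15) + 23 = pos 12 = 'm'
  'k' (pos 10) + 23 = pos 7 = 'h'
Result: ntbxkmh

ntbxkmh


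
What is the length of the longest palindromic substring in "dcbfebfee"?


Input: "dcbfebfee"
Checking substrings for palindromes:
  [7:9] "ee" (len 2) => palindrome
Longest palindromic substring: "ee" with length 2

2


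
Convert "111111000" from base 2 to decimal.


Input: "111111000" in base 2
Positional expansion:
  Digit '1' (value 1) x 2^8 = 256
  Digit '1' (value 1) x 2^7 = 128
  Digit '1' (value 1) x 2^6 = 64
  Digit '1' (value 1) x 2^5 = 32
  Digit '1' (value 1) x 2^4 = 16
  Digit '1' (value 1) x 2^3 = 8
  Digit '0' (value 0) x 2^2 = 0
  Digit '0' (value 0) x 2^1 = 0
  Digit '0' (value 0) x 2^0 = 0
Sum = 504

504


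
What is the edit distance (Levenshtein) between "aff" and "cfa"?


Computing edit distance: "aff" -> "cfa"
DP table:
           c    f    a
      0    1    2    3
  a   1    1    2    2
  f   2    2    1    2
  f   3    3    2    2
Edit distance = dp[3][3] = 2

2


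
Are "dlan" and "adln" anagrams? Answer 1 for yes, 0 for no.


Strings: "dlan", "adln"
Sorted first:  adln
Sorted second: adln
Sorted forms match => anagrams

1


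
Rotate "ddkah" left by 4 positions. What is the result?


Input: "ddkah", rotate left by 4
First 4 characters: "ddka"
Remaining characters: "h"
Concatenate remaining + first: "h" + "ddka" = "hddka"

hddka


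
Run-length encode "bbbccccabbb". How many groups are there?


Input: bbbccccabbb
Scanning for consecutive runs:
  Group 1: 'b' x 3 (positions 0-2)
  Group 2: 'c' x 4 (positions 3-6)
  Group 3: 'a' x 1 (positions 7-7)
  Group 4: 'b' x 3 (positions 8-10)
Total groups: 4

4


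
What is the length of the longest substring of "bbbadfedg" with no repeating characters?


Input: "bbbadfedg"
Sliding window (track last position of each char):
  Position 0 ('b'): window [0,0] length 1 -- new best
  Position 1 ('b'): repeat (last at 0), move window start to 1
  Position 1 ('b'): window [1,1] length 1
  Position 2 ('b'): repeat (last at 1), move window start to 2
  Position 2 ('b'): window [2,2] length 1
  Position 3 ('a'): window [2,3] length 2 -- new best
  Position 4 ('d'): window [2,4] length 3 -- new best
  Position 5 ('f'): window [2,5] length 4 -- new best
  Position 6 ('e'): window [2,6] length 5 -- new best
  Position 7 ('d'): repeat (last at 4), move window start to 5
  Position 7 ('d'): window [5,7] length 3
  Position 8 ('g'): window [5,8] length 4
Longest substring with no repeats: "badfe" with length 5

5


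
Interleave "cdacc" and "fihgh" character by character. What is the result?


Interleaving "cdacc" and "fihgh":
  Position 0: 'c' from first, 'f' from second => "cf"
  Position 1: 'd' from first, 'i' from second => "di"
  Position 2: 'a' from first, 'h' from second => "ah"
  Position 3: 'c' from first, 'g' from second => "cg"
  Position 4: 'c' from first, 'h' from second => "ch"
Result: cfdiahcgch

cfdiahcgch


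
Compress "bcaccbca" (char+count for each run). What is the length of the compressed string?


Input: bcaccbca
Runs:
  'b' x 1 => "b1"
  'c' x 1 => "c1"
  'a' x 1 => "a1"
  'c' x 2 => "c2"
  'b' x 1 => "b1"
  'c' x 1 => "c1"
  'a' x 1 => "a1"
Compressed: "b1c1a1c2b1c1a1"
Compressed length: 14

14


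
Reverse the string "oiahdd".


Input: oiahdd
Reading characters right to left:
  Position 5: 'd'
  Position 4: 'd'
  Position 3: 'h'
  Position 2: 'a'
  Position 1: 'i'
  Position 0: 'o'
Reversed: ddhaio

ddhaio


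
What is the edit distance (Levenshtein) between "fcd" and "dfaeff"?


Computing edit distance: "fcd" -> "dfaeff"
DP table:
           d    f    a    e    f    f
      0    1    2    3    4    5    6
  f   1    1    1    2    3    4    5
  c   2    2    2    2    3    4    5
  d   3    2    3    3    3    4    5
Edit distance = dp[3][6] = 5

5


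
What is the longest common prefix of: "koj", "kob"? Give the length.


Words: koj, kob
  Position 0: all 'k' => match
  Position 1: all 'o' => match
  Position 2: ('j', 'b') => mismatch, stop
LCP = "ko" (length 2)

2


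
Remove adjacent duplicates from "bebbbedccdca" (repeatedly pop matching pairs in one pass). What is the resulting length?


Input: bebbbedccdca
Stack-based adjacent duplicate removal:
  Read 'b': push. Stack: b
  Read 'e': push. Stack: be
  Read 'b': push. Stack: beb
  Read 'b': matches stack top 'b' => pop. Stack: be
  Read 'b': push. Stack: beb
  Read 'e': push. Stack: bebe
  Read 'd': push. Stack: bebed
  Read 'c': push. Stack: bebedc
  Read 'c': matches stack top 'c' => pop. Stack: bebed
  Read 'd': matches stack top 'd' => pop. Stack: bebe
  Read 'c': push. Stack: bebec
  Read 'a': push. Stack: bebeca
Final stack: "bebeca" (length 6)

6


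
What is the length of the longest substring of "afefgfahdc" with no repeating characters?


Input: "afefgfahdc"
Sliding window (track last position of each char):
  Position 0 ('a'): window [0,0] length 1 -- new best
  Position 1 ('f'): window [0,1] length 2 -- new best
  Position 2 ('e'): window [0,2] length 3 -- new best
  Position 3 ('f'): repeat (last at 1), move window start to 2
  Position 3 ('f'): window [2,3] length 2
  Position 4 ('g'): window [2,4] length 3
  Position 5 ('f'): repeat (last at 3), move window start to 4
  Position 5 ('f'): window [4,5] length 2
  Position 6 ('a'): window [4,6] length 3
  Position 7 ('h'): window [4,7] length 4 -- new best
  Position 8 ('d'): window [4,8] length 5 -- new best
  Position 9 ('c'): window [4,9] length 6 -- new best
Longest substring with no repeats: "gfahdc" with length 6

6


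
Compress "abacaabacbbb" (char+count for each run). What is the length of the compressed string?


Input: abacaabacbbb
Runs:
  'a' x 1 => "a1"
  'b' x 1 => "b1"
  'a' x 1 => "a1"
  'c' x 1 => "c1"
  'a' x 2 => "a2"
  'b' x 1 => "b1"
  'a' x 1 => "a1"
  'c' x 1 => "c1"
  'b' x 3 => "b3"
Compressed: "a1b1a1c1a2b1a1c1b3"
Compressed length: 18

18


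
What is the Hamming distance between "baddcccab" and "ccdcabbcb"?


Comparing "baddcccab" and "ccdcabbcb" position by position:
  Position 0: 'b' vs 'c' => differ
  Position 1: 'a' vs 'c' => differ
  Position 2: 'd' vs 'd' => same
  Position 3: 'd' vs 'c' => differ
  Position 4: 'c' vs 'a' => differ
  Position 5: 'c' vs 'b' => differ
  Position 6: 'c' vs 'b' => differ
  Position 7: 'a' vs 'c' => differ
  Position 8: 'b' vs 'b' => same
Total differences (Hamming distance): 7

7


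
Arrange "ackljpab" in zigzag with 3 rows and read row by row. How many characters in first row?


Zigzag "ackljpab" into 3 rows:
Placing characters:
  'a' => row 0
  'c' => row 1
  'k' => row 2
  'l' => row 1
  'j' => row 0
  'p' => row 1
  'a' => row 2
  'b' => row 1
Rows:
  Row 0: "aj"
  Row 1: "clpb"
  Row 2: "ka"
First row length: 2

2


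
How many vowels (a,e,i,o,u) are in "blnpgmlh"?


Input: blnpgmlh
Checking each character:
  'b' at position 0: consonant
  'l' at position 1: consonant
  'n' at position 2: consonant
  'p' at position 3: consonant
  'g' at position 4: consonant
  'm' at position 5: consonant
  'l' at position 6: consonant
  'h' at position 7: consonant
Total vowels: 0

0


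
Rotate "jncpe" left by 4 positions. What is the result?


Input: "jncpe", rotate left by 4
First 4 characters: "jncp"
Remaining characters: "e"
Concatenate remaining + first: "e" + "jncp" = "ejncp"

ejncp


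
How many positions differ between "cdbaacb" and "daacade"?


Comparing "cdbaacb" and "daacade" position by position:
  Position 0: 'c' vs 'd' => DIFFER
  Position 1: 'd' vs 'a' => DIFFER
  Position 2: 'b' vs 'a' => DIFFER
  Position 3: 'a' vs 'c' => DIFFER
  Position 4: 'a' vs 'a' => same
  Position 5: 'c' vs 'd' => DIFFER
  Position 6: 'b' vs 'e' => DIFFER
Positions that differ: 6

6


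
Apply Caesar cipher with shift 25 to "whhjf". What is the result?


Caesar cipher: shift "whhjf" by 25
  'w' (pos 22) + 25 = pos 21 = 'v'
  'h' (pos 7) + 25 = pos 6 = 'g'
  'h' (pos 7) + 25 = pos 6 = 'g'
  'j' (pos 9) + 25 = pos 8 = 'i'
  'f' (pos 5) + 25 = pos 4 = 'e'
Result: vggie

vggie
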